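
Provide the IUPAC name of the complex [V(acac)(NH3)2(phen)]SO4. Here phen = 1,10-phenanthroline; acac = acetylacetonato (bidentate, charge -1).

(acetylacetonato)diammine(1,10-phenanthroline)vanadium(III) sulfate

The 1 sulfate counter-ion carries a total charge of -2, so each complex ion is 2+.
Ligand charges: 1×1,10-phenanthroline (neutral), 1×acetylacetonato (-1 each), 2×ammine (neutral); total -1. So V + (-1) = 2+, giving V = +3.
Ligands are named alphabetically: acetylacetonato before ammine before phenanthroline.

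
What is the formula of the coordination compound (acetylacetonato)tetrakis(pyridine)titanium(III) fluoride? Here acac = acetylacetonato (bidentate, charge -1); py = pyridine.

[Ti(acac)(py)4]F2

Ligands: 1 acetylacetonato (acac, -1), 4 pyridine (py, neutral). Ligand charge sum = -1.
With Ti in oxidation state +3, the complex ion is [Ti...]^2+.
Charge balance with fluoride (-1) requires 1 complex ion per 2 fluoride.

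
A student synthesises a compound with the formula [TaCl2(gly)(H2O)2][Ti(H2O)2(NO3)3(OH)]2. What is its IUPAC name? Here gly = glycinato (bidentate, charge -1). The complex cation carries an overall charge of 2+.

The complex cation is given as 2+; its ligand charges sum to -3, so Ta = +5.
With 2 anions per cation, each anion must be 2/2 = 1−.
Anion: ligand charges sum to -4; for the ion to be 1−, Ti = +3.

diaquadichloro(glycinato)tantalum(V) diaquahydroxotrinitratotitanate(III)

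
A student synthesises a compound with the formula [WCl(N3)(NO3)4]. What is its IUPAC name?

There is no counter-ion, so the complex is neutral overall.
Ligand charges: 1×chloro (-1 each), 1×azido (-1 each), 4×nitrato (-1 each); total -6. So W + (-6) = 0, giving W = +6.
Ligands are named alphabetically: azido before chloro before nitrato.

azidochlorotetranitratotungsten(VI)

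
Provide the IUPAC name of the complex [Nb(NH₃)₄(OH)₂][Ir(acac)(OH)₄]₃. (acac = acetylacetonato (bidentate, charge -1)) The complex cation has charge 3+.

Both ions are complex: the cation is named first with the plain metal name, the anion second with the -ate form; each ion's ligands are alphabetised independently.
The complex cation is given as 3+; its ligand charges sum to -2, so Nb = +5.
With 3 anions per cation, each anion must be 3/3 = 1−.
Anion: ligand charges sum to -5; for the ion to be 1−, Ir = +4.

tetraamminedihydroxoniobium(V) (acetylacetonato)tetrahydroxoiridate(IV)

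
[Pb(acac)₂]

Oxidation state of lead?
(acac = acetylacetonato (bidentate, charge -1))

+2

No counter-ion: the bracketed complex is neutral.
Ligand charges: 2×acac = -2; sum -2.
Pb + (-2) = 0 ⇒ Pb is +2.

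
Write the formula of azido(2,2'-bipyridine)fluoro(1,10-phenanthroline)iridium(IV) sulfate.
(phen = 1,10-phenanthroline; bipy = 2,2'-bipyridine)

Ligands: 1 1,10-phenanthroline (phen, neutral), 1 azido (N3, -1), 1 2,2'-bipyridine (bipy, neutral), 1 fluoro (F, -1). Ligand charge sum = -2.
With Ir in oxidation state +4, the complex ion is [Ir...]^2+.
Charge balance with sulfate (-2) requires 1 complex ion per 1 sulfate.

[Ir(bipy)F(N3)(phen)]SO4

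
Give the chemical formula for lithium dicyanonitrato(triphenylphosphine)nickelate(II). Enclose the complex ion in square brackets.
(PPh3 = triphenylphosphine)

Ligands: 2 cyano (CN, -1), 1 nitrato (NO3, -1), 1 triphenylphosphine (PPh3, neutral). Ligand charge sum = -3.
With Ni in oxidation state +2, the complex ion is [Ni...]^1−.
Charge balance with lithium (+1) requires 1 complex ion per 1 lithium.

Li[Ni(CN)2(NO3)(PPh3)]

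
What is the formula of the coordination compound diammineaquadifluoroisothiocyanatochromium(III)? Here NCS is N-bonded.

[CrF2(H2O)(NCS)(NH3)2]

Ligands: 1 isothiocyanato (NCS, -1), 2 fluoro (F, -1), 2 ammine (NH3, neutral), 1 aqua (H2O, neutral). Ligand charge sum = -3.
With Cr in oxidation state +3, the complex ion is [Cr...].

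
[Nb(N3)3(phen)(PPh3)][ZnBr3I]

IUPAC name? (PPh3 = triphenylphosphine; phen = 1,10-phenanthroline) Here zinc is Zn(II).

Zn is given as +2; the anion's ligand charges sum to -4, so the complex anion is 2−.
A 1:1 salt means the cation carries the equal and opposite charge, 2+.
Cation: ligand charges sum to -3; for the ion to be 2+, Nb = +5.

triazido(1,10-phenanthroline)(triphenylphosphine)niobium(V) tribromoiodozincate(II)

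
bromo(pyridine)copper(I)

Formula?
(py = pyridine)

Ligands: 1 bromo (Br, -1), 1 pyridine (py, neutral). Ligand charge sum = -1.
With Cu in oxidation state +1, the complex ion is [Cu...].

[CuBr(py)]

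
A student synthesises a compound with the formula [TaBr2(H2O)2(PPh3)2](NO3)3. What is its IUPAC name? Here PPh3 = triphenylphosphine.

The 3 nitrate counter-ions carry a total charge of -3, so each complex ion is 3+.
Ligand charges: 2×bromo (-1 each), 2×aqua (neutral), 2×triphenylphosphine (neutral); total -2. So Ta + (-2) = 3+, giving Ta = +5.
Ligands are named alphabetically: aqua before bromo before triphenylphosphine.

diaquadibromobis(triphenylphosphine)tantalum(V) nitrate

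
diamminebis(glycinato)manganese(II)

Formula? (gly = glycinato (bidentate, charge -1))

Ligands: 2 ammine (NH3, neutral), 2 glycinato (gly, -1). Ligand charge sum = -2.
With Mn in oxidation state +2, the complex ion is [Mn...].

[Mn(gly)2(NH3)2]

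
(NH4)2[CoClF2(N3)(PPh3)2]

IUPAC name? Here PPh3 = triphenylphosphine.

ammonium azidochlorodifluorobis(triphenylphosphine)cobaltate(II)

The 2 ammonium counter-ions carry a total charge of +2, so each complex ion is 2−.
Ligand charges: 2×triphenylphosphine (neutral), 1×chloro (-1 each), 2×fluoro (-1 each), 1×azido (-1 each); total -4. So Co + (-4) = 2−, giving Co = +2.
Ligands are named alphabetically: azido before chloro before fluoro before triphenylphosphine.
The complex ion is anionic, so cobalt takes the -ate form cobaltate(II).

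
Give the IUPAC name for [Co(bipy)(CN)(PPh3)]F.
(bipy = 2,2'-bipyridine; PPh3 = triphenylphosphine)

(2,2'-bipyridine)cyano(triphenylphosphine)cobalt(II) fluoride

The 1 fluoride counter-ion carries a total charge of -1, so each complex ion is 1+.
Ligand charges: 1×2,2'-bipyridine (neutral), 1×triphenylphosphine (neutral), 1×cyano (-1 each); total -1. So Co + (-1) = 1+, giving Co = +2.
Ligands are named alphabetically: bipyridine before cyano before triphenylphosphine.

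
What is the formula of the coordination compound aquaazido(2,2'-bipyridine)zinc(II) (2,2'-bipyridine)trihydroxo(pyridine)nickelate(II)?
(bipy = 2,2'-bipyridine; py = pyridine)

Cation [Zn…]: ligand charges -1, Zn(II) ⇒ ion charge 1+.
Anion [Ni…]: ligand charges -3, Ni(II) ⇒ ion charge 1−.
One 1+ cation balances one 1− anion.

[Zn(bipy)(H2O)(N3)][Ni(bipy)(OH)3(py)]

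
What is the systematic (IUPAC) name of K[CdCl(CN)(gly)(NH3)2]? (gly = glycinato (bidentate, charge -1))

potassium diamminechlorocyano(glycinato)cadmate(II)

The 1 potassium counter-ion carries a total charge of +1, so each complex ion is 1−.
Ligand charges: 1×chloro (-1 each), 1×glycinato (-1 each), 1×cyano (-1 each), 2×ammine (neutral); total -3. So Cd + (-3) = 1−, giving Cd = +2.
The complex ion is anionic, so cadmium takes the -ate form cadmate(II).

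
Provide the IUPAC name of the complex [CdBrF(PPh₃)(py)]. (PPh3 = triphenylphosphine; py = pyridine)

There is no counter-ion, so the complex is neutral overall.
Ligand charges: 1×fluoro (-1 each), 1×triphenylphosphine (neutral), 1×bromo (-1 each), 1×pyridine (neutral); total -2. So Cd + (-2) = 0, giving Cd = +2.
Ligands are named alphabetically: bromo before fluoro before pyridine before triphenylphosphine.

bromofluoro(pyridine)(triphenylphosphine)cadmium(II)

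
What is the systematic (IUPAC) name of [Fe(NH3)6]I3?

The 3 iodide counter-ions carry a total charge of -3, so each complex ion is 3+.
Ligand charges: 6×ammine (neutral); total 0. So Fe + (0) = 3+, giving Fe = +3.

hexaammineiron(III) iodide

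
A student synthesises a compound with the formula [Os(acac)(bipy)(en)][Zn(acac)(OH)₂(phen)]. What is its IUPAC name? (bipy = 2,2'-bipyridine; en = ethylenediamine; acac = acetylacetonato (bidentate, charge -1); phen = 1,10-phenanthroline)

(acetylacetonato)(2,2'-bipyridine)(ethylenediamine)osmium(II) (acetylacetonato)dihydroxo(1,10-phenanthroline)zincate(II)

Zinc is always +2 in its complexes; the anion's ligand charges sum to -3, so the complex anion is 1−.
A 1:1 salt means the cation carries the equal and opposite charge, 1+.
Cation: ligand charges sum to -1; for the ion to be 1+, Os = +2.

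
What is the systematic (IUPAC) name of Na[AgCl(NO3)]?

The 1 sodium counter-ion carries a total charge of +1, so each complex ion is 1−.
Ligand charges: 1×nitrato (-1 each), 1×chloro (-1 each); total -2. So Ag + (-2) = 1−, giving Ag = +1.
The complex ion is anionic, so silver takes the -ate form argentate(I).

sodium chloronitratoargentate(I)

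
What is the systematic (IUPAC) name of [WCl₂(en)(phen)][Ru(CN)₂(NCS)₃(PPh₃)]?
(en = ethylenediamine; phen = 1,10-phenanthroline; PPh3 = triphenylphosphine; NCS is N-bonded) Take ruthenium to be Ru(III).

dichloro(ethylenediamine)(1,10-phenanthroline)tungsten(IV) dicyanotriisothiocyanato(triphenylphosphine)ruthenate(III)

Ru is given as +3; the anion's ligand charges sum to -5, so the complex anion is 2−.
A 1:1 salt means the cation carries the equal and opposite charge, 2+.
Cation: ligand charges sum to -2; for the ion to be 2+, W = +4.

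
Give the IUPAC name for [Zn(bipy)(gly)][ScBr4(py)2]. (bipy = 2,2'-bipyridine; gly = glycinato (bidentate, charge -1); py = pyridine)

(2,2'-bipyridine)(glycinato)zinc(II) tetrabromobis(pyridine)scandate(III)

Zinc is always +2 in its complexes; the cation's ligand charges sum to -1, so the complex cation is 1+.
A 1:1 salt means the anion carries the equal and opposite charge, 1−.
Anion: ligand charges sum to -4; for the ion to be 1−, Sc = +3.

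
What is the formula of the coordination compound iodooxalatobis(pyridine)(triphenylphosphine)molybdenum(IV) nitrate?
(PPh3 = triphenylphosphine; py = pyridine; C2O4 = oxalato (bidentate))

Ligands: 1 triphenylphosphine (PPh3, neutral), 2 pyridine (py, neutral), 1 iodo (I, -1), 1 oxalato (C2O4, -2). Ligand charge sum = -3.
Charge balance with nitrate (-1) requires 1 complex ion per 1 nitrate.

[Mo(C2O4)I(PPh3)(py)2]NO3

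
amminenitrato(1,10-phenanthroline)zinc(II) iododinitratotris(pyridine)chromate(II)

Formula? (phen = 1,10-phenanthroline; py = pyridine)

[Zn(NH3)(NO3)(phen)][CrI(NO3)2(py)3]

Cation [Zn…]: ligand charges -1, Zn(II) ⇒ ion charge 1+.
Anion [Cr…]: ligand charges -3, Cr(II) ⇒ ion charge 1−.
One 1+ cation balances one 1− anion.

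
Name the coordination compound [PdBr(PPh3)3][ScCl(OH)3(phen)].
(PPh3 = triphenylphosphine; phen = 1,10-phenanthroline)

Both ions are complex: the cation is named first with the plain metal name, the anion second with the -ate form; each ion's ligands are alphabetised independently.
Scandium is always +3 in its complexes; the anion's ligand charges sum to -4, so the complex anion is 1−.
A 1:1 salt means the cation carries the equal and opposite charge, 1+.
Cation: ligand charges sum to -1; for the ion to be 1+, Pd = +2.

bromotris(triphenylphosphine)palladium(II) chlorotrihydroxo(1,10-phenanthroline)scandate(III)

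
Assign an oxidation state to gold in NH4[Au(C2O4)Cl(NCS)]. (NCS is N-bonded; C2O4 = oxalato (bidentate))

+3

1 ammonium outside the brackets (+1 each) → the complex ion is 1−.
Ligand charges: 1×NCS = -1; 1×Cl = -1; 1×C2O4 = -2; sum -4.
Au + (-4) = 1− ⇒ Au is +3.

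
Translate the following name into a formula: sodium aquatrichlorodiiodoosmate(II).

Na3[OsCl3(H2O)I2]

Ligands: 3 chloro (Cl, -1), 1 aqua (H2O, neutral), 2 iodo (I, -1). Ligand charge sum = -5.
With Os in oxidation state +2, the complex ion is [Os...]^3−.
Charge balance with sodium (+1) requires 1 complex ion per 3 sodium.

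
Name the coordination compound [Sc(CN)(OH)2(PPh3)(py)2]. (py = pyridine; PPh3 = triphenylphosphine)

There is no counter-ion, so the complex is neutral overall.
Ligand charges: 2×pyridine (neutral), 2×hydroxo (-1 each), 1×cyano (-1 each), 1×triphenylphosphine (neutral); total -3. So Sc + (-3) = 0, giving Sc = +3.
Ligands are named alphabetically: cyano before hydroxo before pyridine before triphenylphosphine.

cyanodihydroxobis(pyridine)(triphenylphosphine)scandium(III)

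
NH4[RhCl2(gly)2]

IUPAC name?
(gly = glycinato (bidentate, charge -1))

The 1 ammonium counter-ion carries a total charge of +1, so each complex ion is 1−.
Ligand charges: 2×chloro (-1 each), 2×glycinato (-1 each); total -4. So Rh + (-4) = 1−, giving Rh = +3.
The complex ion is anionic, so rhodium takes the -ate form rhodate(III).

ammonium dichlorobis(glycinato)rhodate(III)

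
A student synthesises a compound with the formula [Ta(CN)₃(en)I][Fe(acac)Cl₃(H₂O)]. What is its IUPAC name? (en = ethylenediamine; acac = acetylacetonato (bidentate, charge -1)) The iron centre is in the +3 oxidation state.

Fe is given as +3; the anion's ligand charges sum to -4, so the complex anion is 1−.
A 1:1 salt means the cation carries the equal and opposite charge, 1+.
Cation: ligand charges sum to -4; for the ion to be 1+, Ta = +5.

tricyano(ethylenediamine)iodotantalum(V) (acetylacetonato)aquatrichloroferrate(III)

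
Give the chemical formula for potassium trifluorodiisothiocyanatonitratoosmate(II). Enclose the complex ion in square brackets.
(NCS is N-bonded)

Ligands: 1 nitrato (NO3, -1), 2 isothiocyanato (NCS, -1), 3 fluoro (F, -1). Ligand charge sum = -6.
With Os in oxidation state +2, the complex ion is [Os...]^4−.
Charge balance with potassium (+1) requires 1 complex ion per 4 potassium.

K4[OsF3(NCS)2(NO3)]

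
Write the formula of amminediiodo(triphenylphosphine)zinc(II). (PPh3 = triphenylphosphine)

Ligands: 2 iodo (I, -1), 1 triphenylphosphine (PPh3, neutral), 1 ammine (NH3, neutral). Ligand charge sum = -2.
With Zn in oxidation state +2, the complex ion is [Zn...].

[ZnI2(NH3)(PPh3)]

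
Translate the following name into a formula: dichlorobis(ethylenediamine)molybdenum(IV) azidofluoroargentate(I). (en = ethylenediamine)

Cation [Mo…]: ligand charges -2, Mo(IV) ⇒ ion charge 2+.
Anion [Ag…]: ligand charges -2, Ag(I) ⇒ ion charge 1−.
One 2+ cation requires 2 of the 1− anion.

[MoCl2(en)2][AgF(N3)]2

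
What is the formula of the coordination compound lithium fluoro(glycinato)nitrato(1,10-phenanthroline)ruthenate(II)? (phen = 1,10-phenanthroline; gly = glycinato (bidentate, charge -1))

Li[RuF(gly)(NO3)(phen)]

Ligands: 1 1,10-phenanthroline (phen, neutral), 1 glycinato (gly, -1), 1 nitrato (NO3, -1), 1 fluoro (F, -1). Ligand charge sum = -3.
With Ru in oxidation state +2, the complex ion is [Ru...]^1−.
Charge balance with lithium (+1) requires 1 complex ion per 1 lithium.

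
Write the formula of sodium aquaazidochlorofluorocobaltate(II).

Ligands: 1 fluoro (F, -1), 1 chloro (Cl, -1), 1 aqua (H2O, neutral), 1 azido (N3, -1). Ligand charge sum = -3.
Charge balance with sodium (+1) requires 1 complex ion per 1 sodium.

Na[CoClF(H2O)(N3)]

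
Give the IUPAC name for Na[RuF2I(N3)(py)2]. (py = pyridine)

The 1 sodium counter-ion carries a total charge of +1, so each complex ion is 1−.
Ligand charges: 2×fluoro (-1 each), 1×azido (-1 each), 2×pyridine (neutral), 1×iodo (-1 each); total -4. So Ru + (-4) = 1−, giving Ru = +3.
Ligands are named alphabetically: azido before fluoro before iodo before pyridine.
The complex ion is anionic, so ruthenium takes the -ate form ruthenate(III).

sodium azidodifluoroiodobis(pyridine)ruthenate(III)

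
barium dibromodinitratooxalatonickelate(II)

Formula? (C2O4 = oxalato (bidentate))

Ba2[NiBr2(C2O4)(NO3)2]

Ligands: 2 nitrato (NO3, -1), 1 oxalato (C2O4, -2), 2 bromo (Br, -1). Ligand charge sum = -6.
With Ni in oxidation state +2, the complex ion is [Ni...]^4−.
Charge balance with barium (+2) requires 1 complex ion per 2 barium.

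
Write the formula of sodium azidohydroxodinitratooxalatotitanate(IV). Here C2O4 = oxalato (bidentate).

Na2[Ti(C2O4)(N3)(NO3)2(OH)]

Ligands: 1 azido (N3, -1), 2 nitrato (NO3, -1), 1 oxalato (C2O4, -2), 1 hydroxo (OH, -1). Ligand charge sum = -6.
With Ti in oxidation state +4, the complex ion is [Ti...]^2−.
Charge balance with sodium (+1) requires 1 complex ion per 2 sodium.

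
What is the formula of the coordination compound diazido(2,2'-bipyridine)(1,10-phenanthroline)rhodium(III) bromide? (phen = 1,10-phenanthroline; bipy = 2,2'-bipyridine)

Ligands: 1 1,10-phenanthroline (phen, neutral), 2 azido (N3, -1), 1 2,2'-bipyridine (bipy, neutral). Ligand charge sum = -2.
With Rh in oxidation state +3, the complex ion is [Rh...]^1+.
Charge balance with bromide (-1) requires 1 complex ion per 1 bromide.

[Rh(bipy)(N3)2(phen)]Br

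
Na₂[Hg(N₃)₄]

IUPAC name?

The 2 sodium counter-ions carry a total charge of +2, so each complex ion is 2−.
Ligand charges: 4×azido (-1 each); total -4. So Hg + (-4) = 2−, giving Hg = +2.
The complex ion is anionic, so mercury takes the -ate form mercurate(II).

sodium tetraazidomercurate(II)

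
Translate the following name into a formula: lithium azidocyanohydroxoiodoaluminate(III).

Ligands: 1 azido (N3, -1), 1 hydroxo (OH, -1), 1 cyano (CN, -1), 1 iodo (I, -1). Ligand charge sum = -4.
With Al in oxidation state +3, the complex ion is [Al...]^1−.
Charge balance with lithium (+1) requires 1 complex ion per 1 lithium.

Li[Al(CN)I(N3)(OH)]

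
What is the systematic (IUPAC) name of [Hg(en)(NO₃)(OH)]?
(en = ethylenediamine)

(ethylenediamine)hydroxonitratomercury(II)

There is no counter-ion, so the complex is neutral overall.
Ligand charges: 1×ethylenediamine (neutral), 1×nitrato (-1 each), 1×hydroxo (-1 each); total -2. So Hg + (-2) = 0, giving Hg = +2.
Ligands are named alphabetically: ethylenediamine before hydroxo before nitrato.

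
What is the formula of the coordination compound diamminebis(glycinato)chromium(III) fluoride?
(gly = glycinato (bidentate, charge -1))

Ligands: 2 glycinato (gly, -1), 2 ammine (NH3, neutral). Ligand charge sum = -2.
With Cr in oxidation state +3, the complex ion is [Cr...]^1+.
Charge balance with fluoride (-1) requires 1 complex ion per 1 fluoride.

[Cr(gly)2(NH3)2]F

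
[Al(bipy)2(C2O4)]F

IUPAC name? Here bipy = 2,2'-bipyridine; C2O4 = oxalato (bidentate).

The 1 fluoride counter-ion carries a total charge of -1, so each complex ion is 1+.
Ligand charges: 2×2,2'-bipyridine (neutral), 1×oxalato (-2 each); total -2. So Al + (-2) = 1+, giving Al = +3.
Ligands are named alphabetically: bipyridine before oxalato.

bis(2,2'-bipyridine)oxalatoaluminium(III) fluoride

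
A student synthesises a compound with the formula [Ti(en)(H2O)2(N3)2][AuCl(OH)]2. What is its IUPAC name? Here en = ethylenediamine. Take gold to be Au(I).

diaquadiazido(ethylenediamine)titanium(IV) chlorohydroxoaurate(I)

Both ions are complex: the cation is named first with the plain metal name, the anion second with the -ate form; each ion's ligands are alphabetised independently.
Au is given as +1; the anion's ligand charges sum to -2, so the complex anion is 1−.
With 2 anions per cation, the cation must be 2×1 = 2+.
Cation: ligand charges sum to -2; for the ion to be 2+, Ti = +4.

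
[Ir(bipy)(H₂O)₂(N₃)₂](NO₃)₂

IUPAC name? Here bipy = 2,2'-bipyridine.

The 2 nitrate counter-ions carry a total charge of -2, so each complex ion is 2+.
Ligand charges: 2×aqua (neutral), 1×2,2'-bipyridine (neutral), 2×azido (-1 each); total -2. So Ir + (-2) = 2+, giving Ir = +4.
Ligands are named alphabetically: aqua before azido before bipyridine.

diaquadiazido(2,2'-bipyridine)iridium(IV) nitrate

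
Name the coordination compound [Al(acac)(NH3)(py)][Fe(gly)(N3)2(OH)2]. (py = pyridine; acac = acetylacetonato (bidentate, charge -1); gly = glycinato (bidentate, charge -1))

Both ions are complex: the cation is named first with the plain metal name, the anion second with the -ate form; each ion's ligands are alphabetised independently.
Aluminium is always +3 in its complexes; the cation's ligand charges sum to -1, so the complex cation is 2+.
A 1:1 salt means the anion carries the equal and opposite charge, 2−.
Anion: ligand charges sum to -5; for the ion to be 2−, Fe = +3.

(acetylacetonato)ammine(pyridine)aluminium(III) diazido(glycinato)dihydroxoferrate(III)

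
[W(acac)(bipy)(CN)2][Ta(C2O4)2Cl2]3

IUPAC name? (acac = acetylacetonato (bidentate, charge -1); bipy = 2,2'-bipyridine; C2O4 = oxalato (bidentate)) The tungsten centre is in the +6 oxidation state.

(acetylacetonato)(2,2'-bipyridine)dicyanotungsten(VI) dichlorodioxalatotantalate(V)

Both ions are complex: the cation is named first with the plain metal name, the anion second with the -ate form; each ion's ligands are alphabetised independently.
W is given as +6; the cation's ligand charges sum to -3, so the complex cation is 3+.
With 3 anions per cation, each anion must be 3/3 = 1−.
Anion: ligand charges sum to -6; for the ion to be 1−, Ta = +5.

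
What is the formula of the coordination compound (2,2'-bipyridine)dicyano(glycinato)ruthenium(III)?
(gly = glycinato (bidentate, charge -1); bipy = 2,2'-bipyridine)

Ligands: 2 cyano (CN, -1), 1 glycinato (gly, -1), 1 2,2'-bipyridine (bipy, neutral). Ligand charge sum = -3.
With Ru in oxidation state +3, the complex ion is [Ru...].

[Ru(bipy)(CN)2(gly)]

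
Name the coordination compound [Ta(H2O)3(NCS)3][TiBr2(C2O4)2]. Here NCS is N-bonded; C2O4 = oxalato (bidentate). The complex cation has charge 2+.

The complex cation is given as 2+; its ligand charges sum to -3, so Ta = +5.
A 1:1 salt means the anion carries the equal and opposite charge, 2−.
Anion: ligand charges sum to -6; for the ion to be 2−, Ti = +4.

triaquatriisothiocyanatotantalum(V) dibromodioxalatotitanate(IV)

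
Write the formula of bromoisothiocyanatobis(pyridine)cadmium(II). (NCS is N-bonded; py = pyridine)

Ligands: 1 bromo (Br, -1), 1 isothiocyanato (NCS, -1), 2 pyridine (py, neutral). Ligand charge sum = -2.
With Cd in oxidation state +2, the complex ion is [Cd...].

[CdBr(NCS)(py)2]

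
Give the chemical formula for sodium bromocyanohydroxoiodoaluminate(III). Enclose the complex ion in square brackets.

Ligands: 1 hydroxo (OH, -1), 1 cyano (CN, -1), 1 iodo (I, -1), 1 bromo (Br, -1). Ligand charge sum = -4.
With Al in oxidation state +3, the complex ion is [Al...]^1−.
Charge balance with sodium (+1) requires 1 complex ion per 1 sodium.

Na[AlBr(CN)I(OH)]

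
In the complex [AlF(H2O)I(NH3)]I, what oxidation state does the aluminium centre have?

+3

1 iodide outside the brackets (-1 each) → the complex ion is 1+.
Ligand charges: 1×NH3 neutral; 1×F = -1; 1×I = -1; 1×H2O neutral; sum -2.
Al + (-2) = 1+ ⇒ Al is +3.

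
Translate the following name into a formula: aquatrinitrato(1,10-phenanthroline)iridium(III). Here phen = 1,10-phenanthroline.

Ligands: 1 1,10-phenanthroline (phen, neutral), 3 nitrato (NO3, -1), 1 aqua (H2O, neutral). Ligand charge sum = -3.
With Ir in oxidation state +3, the complex ion is [Ir...].

[Ir(H2O)(NO3)3(phen)]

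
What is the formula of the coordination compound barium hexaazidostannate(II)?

Ba2[Sn(N3)6]

Ligands: 6 azido (N3, -1). Ligand charge sum = -6.
With Sn in oxidation state +2, the complex ion is [Sn...]^4−.
Charge balance with barium (+2) requires 1 complex ion per 2 barium.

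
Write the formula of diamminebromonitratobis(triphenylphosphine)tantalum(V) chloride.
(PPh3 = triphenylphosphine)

Ligands: 2 triphenylphosphine (PPh3, neutral), 1 nitrato (NO3, -1), 2 ammine (NH3, neutral), 1 bromo (Br, -1). Ligand charge sum = -2.
Charge balance with chloride (-1) requires 1 complex ion per 3 chloride.

[TaBr(NH3)2(NO3)(PPh3)2]Cl3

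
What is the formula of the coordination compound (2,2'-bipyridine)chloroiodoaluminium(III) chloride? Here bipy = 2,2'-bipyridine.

Ligands: 1 chloro (Cl, -1), 1 2,2'-bipyridine (bipy, neutral), 1 iodo (I, -1). Ligand charge sum = -2.
With Al in oxidation state +3, the complex ion is [Al...]^1+.
Charge balance with chloride (-1) requires 1 complex ion per 1 chloride.

[Al(bipy)ClI]Cl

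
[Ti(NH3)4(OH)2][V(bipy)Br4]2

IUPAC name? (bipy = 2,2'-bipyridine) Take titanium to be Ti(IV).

tetraamminedihydroxotitanium(IV) (2,2'-bipyridine)tetrabromovanadate(III)

Ti is given as +4; the cation's ligand charges sum to -2, so the complex cation is 2+.
With 2 anions per cation, each anion must be 2/2 = 1−.
Anion: ligand charges sum to -4; for the ion to be 1−, V = +3.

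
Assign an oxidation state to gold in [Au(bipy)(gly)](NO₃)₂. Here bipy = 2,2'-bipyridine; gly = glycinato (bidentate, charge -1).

2 nitrate outside the brackets (-1 each) → the complex ion is 2+.
Ligand charges: 1×bipy neutral; 1×gly = -1; sum -1.
Au + (-1) = 2+ ⇒ Au is +3.

+3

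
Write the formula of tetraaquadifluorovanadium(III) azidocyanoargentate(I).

[VF2(H2O)4][Ag(CN)(N3)]

Cation [V…]: ligand charges -2, V(III) ⇒ ion charge 1+.
Anion [Ag…]: ligand charges -2, Ag(I) ⇒ ion charge 1−.
One 1+ cation balances one 1− anion.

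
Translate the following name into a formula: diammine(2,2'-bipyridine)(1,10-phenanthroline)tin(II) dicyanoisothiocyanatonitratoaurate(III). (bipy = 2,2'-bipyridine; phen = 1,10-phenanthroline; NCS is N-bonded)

Cation [Sn…]: ligand charges 0, Sn(II) ⇒ ion charge 2+.
Anion [Au…]: ligand charges -4, Au(III) ⇒ ion charge 1−.
One 2+ cation requires 2 of the 1− anion.

[Sn(bipy)(NH3)2(phen)][Au(CN)2(NCS)(NO3)]2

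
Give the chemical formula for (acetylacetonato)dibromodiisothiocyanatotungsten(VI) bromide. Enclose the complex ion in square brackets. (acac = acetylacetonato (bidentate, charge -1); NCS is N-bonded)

Ligands: 1 acetylacetonato (acac, -1), 2 isothiocyanato (NCS, -1), 2 bromo (Br, -1). Ligand charge sum = -5.
Charge balance with bromide (-1) requires 1 complex ion per 1 bromide.

[W(acac)Br2(NCS)2]Br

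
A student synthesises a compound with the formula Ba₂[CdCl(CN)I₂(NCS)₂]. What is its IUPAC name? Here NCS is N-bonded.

barium chlorocyanodiiododiisothiocyanatocadmate(II)

The 2 barium counter-ions carry a total charge of +4, so each complex ion is 4−.
Ligand charges: 1×chloro (-1 each), 2×iodo (-1 each), 1×cyano (-1 each), 2×isothiocyanato (-1 each); total -6. So Cd + (-6) = 4−, giving Cd = +2.
Ligands are named alphabetically: chloro before cyano before iodo before isothiocyanato.
The complex ion is anionic, so cadmium takes the -ate form cadmate(II).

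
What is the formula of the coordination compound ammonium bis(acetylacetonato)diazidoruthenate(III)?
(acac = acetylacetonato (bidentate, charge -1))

NH4[Ru(acac)2(N3)2]

Ligands: 2 azido (N3, -1), 2 acetylacetonato (acac, -1). Ligand charge sum = -4.
With Ru in oxidation state +3, the complex ion is [Ru...]^1−.
Charge balance with ammonium (+1) requires 1 complex ion per 1 ammonium.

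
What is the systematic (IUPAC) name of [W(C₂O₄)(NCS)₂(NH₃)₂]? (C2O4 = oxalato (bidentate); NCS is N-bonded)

There is no counter-ion, so the complex is neutral overall.
Ligand charges: 1×oxalato (-2 each), 2×ammine (neutral), 2×isothiocyanato (-1 each); total -4. So W + (-4) = 0, giving W = +4.
Ligands are named alphabetically: ammine before isothiocyanato before oxalato.

diamminediisothiocyanatooxalatotungsten(IV)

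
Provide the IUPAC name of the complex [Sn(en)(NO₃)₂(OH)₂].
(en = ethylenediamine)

There is no counter-ion, so the complex is neutral overall.
Ligand charges: 2×nitrato (-1 each), 1×ethylenediamine (neutral), 2×hydroxo (-1 each); total -4. So Sn + (-4) = 0, giving Sn = +4.
Ligands are named alphabetically: ethylenediamine before hydroxo before nitrato.

(ethylenediamine)dihydroxodinitratotin(IV)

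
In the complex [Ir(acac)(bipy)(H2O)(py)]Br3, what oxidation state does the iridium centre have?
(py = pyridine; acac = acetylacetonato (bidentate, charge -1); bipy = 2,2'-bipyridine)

+4

3 bromide outside the brackets (-1 each) → the complex ion is 3+.
Ligand charges: 1×H2O neutral; 1×py neutral; 1×acac = -1; 1×bipy neutral; sum -1.
Ir + (-1) = 3+ ⇒ Ir is +4.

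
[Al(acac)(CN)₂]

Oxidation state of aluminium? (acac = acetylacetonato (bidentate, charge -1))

+3

No counter-ion: the bracketed complex is neutral.
Ligand charges: 1×acac = -1; 2×CN = -2; sum -3.
Al + (-3) = 0 ⇒ Al is +3.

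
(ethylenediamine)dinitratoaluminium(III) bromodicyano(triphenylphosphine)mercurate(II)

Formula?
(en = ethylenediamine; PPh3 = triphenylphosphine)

Cation [Al…]: ligand charges -2, Al(III) ⇒ ion charge 1+.
Anion [Hg…]: ligand charges -3, Hg(II) ⇒ ion charge 1−.

[Al(en)(NO3)2][HgBr(CN)2(PPh3)]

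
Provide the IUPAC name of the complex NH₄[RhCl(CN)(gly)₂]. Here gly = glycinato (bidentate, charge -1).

The 1 ammonium counter-ion carries a total charge of +1, so each complex ion is 1−.
Ligand charges: 2×glycinato (-1 each), 1×chloro (-1 each), 1×cyano (-1 each); total -4. So Rh + (-4) = 1−, giving Rh = +3.
Ligands are named alphabetically: chloro before cyano before glycinato.
The complex ion is anionic, so rhodium takes the -ate form rhodate(III).

ammonium chlorocyanobis(glycinato)rhodate(III)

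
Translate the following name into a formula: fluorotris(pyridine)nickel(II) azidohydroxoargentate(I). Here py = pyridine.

Cation [Ni…]: ligand charges -1, Ni(II) ⇒ ion charge 1+.
Anion [Ag…]: ligand charges -2, Ag(I) ⇒ ion charge 1−.

[NiF(py)3][Ag(N3)(OH)]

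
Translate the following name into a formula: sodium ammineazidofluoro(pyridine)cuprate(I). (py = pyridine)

Ligands: 1 azido (N3, -1), 1 ammine (NH3, neutral), 1 pyridine (py, neutral), 1 fluoro (F, -1). Ligand charge sum = -2.
With Cu in oxidation state +1, the complex ion is [Cu...]^1−.
Charge balance with sodium (+1) requires 1 complex ion per 1 sodium.

Na[CuF(N3)(NH3)(py)]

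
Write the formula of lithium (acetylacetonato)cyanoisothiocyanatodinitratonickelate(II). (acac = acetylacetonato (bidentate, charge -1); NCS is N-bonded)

Li3[Ni(acac)(CN)(NCS)(NO3)2]

Ligands: 1 cyano (CN, -1), 1 acetylacetonato (acac, -1), 2 nitrato (NO3, -1), 1 isothiocyanato (NCS, -1). Ligand charge sum = -5.
Charge balance with lithium (+1) requires 1 complex ion per 3 lithium.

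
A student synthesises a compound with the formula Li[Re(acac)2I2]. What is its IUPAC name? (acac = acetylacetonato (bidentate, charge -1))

lithium bis(acetylacetonato)diiodorhenate(III)

The 1 lithium counter-ion carries a total charge of +1, so each complex ion is 1−.
Ligand charges: 2×acetylacetonato (-1 each), 2×iodo (-1 each); total -4. So Re + (-4) = 1−, giving Re = +3.
Ligands are named alphabetically: acetylacetonato before iodo.
The complex ion is anionic, so rhenium takes the -ate form rhenate(III).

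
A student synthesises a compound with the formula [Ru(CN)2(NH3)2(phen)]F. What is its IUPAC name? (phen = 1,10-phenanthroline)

diamminedicyano(1,10-phenanthroline)ruthenium(III) fluoride

The 1 fluoride counter-ion carries a total charge of -1, so each complex ion is 1+.
Ligand charges: 1×1,10-phenanthroline (neutral), 2×cyano (-1 each), 2×ammine (neutral); total -2. So Ru + (-2) = 1+, giving Ru = +3.
Ligands are named alphabetically: ammine before cyano before phenanthroline.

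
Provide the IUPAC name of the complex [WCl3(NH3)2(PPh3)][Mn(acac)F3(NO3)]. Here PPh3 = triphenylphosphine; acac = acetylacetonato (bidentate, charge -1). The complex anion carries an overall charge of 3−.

diamminetrichloro(triphenylphosphine)tungsten(VI) (acetylacetonato)trifluoronitratomanganate(II)

Both ions are complex: the cation is named first with the plain metal name, the anion second with the -ate form; each ion's ligands are alphabetised independently.
The complex anion is given as 3−; its ligand charges sum to -5, so Mn = +2.
A 1:1 salt means the cation carries the equal and opposite charge, 3+.
Cation: ligand charges sum to -3; for the ion to be 3+, W = +6.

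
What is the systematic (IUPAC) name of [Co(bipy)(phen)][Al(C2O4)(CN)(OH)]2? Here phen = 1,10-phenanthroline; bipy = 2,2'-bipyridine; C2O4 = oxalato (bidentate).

(2,2'-bipyridine)(1,10-phenanthroline)cobalt(II) cyanohydroxooxalatoaluminate(III)

Both ions are complex: the cation is named first with the plain metal name, the anion second with the -ate form; each ion's ligands are alphabetised independently.
Aluminium is always +3 in its complexes; the anion's ligand charges sum to -4, so the complex anion is 1−.
With 2 anions per cation, the cation must be 2×1 = 2+.
Cation: ligand charges sum to 0; for the ion to be 2+, Co = +2.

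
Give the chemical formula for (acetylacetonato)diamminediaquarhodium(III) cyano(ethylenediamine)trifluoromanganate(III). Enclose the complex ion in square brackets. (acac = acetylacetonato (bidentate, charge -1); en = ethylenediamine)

Cation [Rh…]: ligand charges -1, Rh(III) ⇒ ion charge 2+.
Anion [Mn…]: ligand charges -4, Mn(III) ⇒ ion charge 1−.
One 2+ cation requires 2 of the 1− anion.

[Rh(acac)(H2O)2(NH3)2][Mn(CN)(en)F3]2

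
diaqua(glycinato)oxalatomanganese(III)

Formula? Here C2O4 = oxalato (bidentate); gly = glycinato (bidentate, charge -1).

[Mn(C2O4)(gly)(H2O)2]

Ligands: 1 oxalato (C2O4, -2), 1 glycinato (gly, -1), 2 aqua (H2O, neutral). Ligand charge sum = -3.
With Mn in oxidation state +3, the complex ion is [Mn...].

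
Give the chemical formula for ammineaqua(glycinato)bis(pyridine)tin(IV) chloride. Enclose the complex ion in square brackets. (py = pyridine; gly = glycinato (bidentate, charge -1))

Ligands: 2 pyridine (py, neutral), 1 aqua (H2O, neutral), 1 ammine (NH3, neutral), 1 glycinato (gly, -1). Ligand charge sum = -1.
With Sn in oxidation state +4, the complex ion is [Sn...]^3+.
Charge balance with chloride (-1) requires 1 complex ion per 3 chloride.

[Sn(gly)(H2O)(NH3)(py)2]Cl3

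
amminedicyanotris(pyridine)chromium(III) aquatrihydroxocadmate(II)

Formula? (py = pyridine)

Cation [Cr…]: ligand charges -2, Cr(III) ⇒ ion charge 1+.
Anion [Cd…]: ligand charges -3, Cd(II) ⇒ ion charge 1−.
One 1+ cation balances one 1− anion.

[Cr(CN)2(NH3)(py)3][Cd(H2O)(OH)3]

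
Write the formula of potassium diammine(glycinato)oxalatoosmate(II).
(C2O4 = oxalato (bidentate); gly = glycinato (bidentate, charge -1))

Ligands: 2 ammine (NH3, neutral), 1 oxalato (C2O4, -2), 1 glycinato (gly, -1). Ligand charge sum = -3.
Charge balance with potassium (+1) requires 1 complex ion per 1 potassium.

K[Os(C2O4)(gly)(NH3)2]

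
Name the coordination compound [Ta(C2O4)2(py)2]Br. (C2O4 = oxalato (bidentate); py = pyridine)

The 1 bromide counter-ion carries a total charge of -1, so each complex ion is 1+.
Ligand charges: 2×oxalato (-2 each), 2×pyridine (neutral); total -4. So Ta + (-4) = 1+, giving Ta = +5.
Ligands are named alphabetically: oxalato before pyridine.

dioxalatobis(pyridine)tantalum(V) bromide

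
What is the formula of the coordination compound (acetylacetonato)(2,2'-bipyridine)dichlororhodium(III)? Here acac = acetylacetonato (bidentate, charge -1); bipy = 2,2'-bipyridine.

Ligands: 2 chloro (Cl, -1), 1 acetylacetonato (acac, -1), 1 2,2'-bipyridine (bipy, neutral). Ligand charge sum = -3.
With Rh in oxidation state +3, the complex ion is [Rh...].

[Rh(acac)(bipy)Cl2]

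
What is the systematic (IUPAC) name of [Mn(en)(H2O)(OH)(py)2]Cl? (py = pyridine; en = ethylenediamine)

aqua(ethylenediamine)hydroxobis(pyridine)manganese(II) chloride

The 1 chloride counter-ion carries a total charge of -1, so each complex ion is 1+.
Ligand charges: 1×aqua (neutral), 2×pyridine (neutral), 1×ethylenediamine (neutral), 1×hydroxo (-1 each); total -1. So Mn + (-1) = 1+, giving Mn = +2.
Ligands are named alphabetically: aqua before ethylenediamine before hydroxo before pyridine.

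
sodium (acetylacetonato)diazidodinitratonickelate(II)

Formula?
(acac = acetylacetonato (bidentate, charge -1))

Na3[Ni(acac)(N3)2(NO3)2]

Ligands: 1 acetylacetonato (acac, -1), 2 azido (N3, -1), 2 nitrato (NO3, -1). Ligand charge sum = -5.
With Ni in oxidation state +2, the complex ion is [Ni...]^3−.
Charge balance with sodium (+1) requires 1 complex ion per 3 sodium.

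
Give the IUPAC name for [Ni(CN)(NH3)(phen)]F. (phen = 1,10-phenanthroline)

The 1 fluoride counter-ion carries a total charge of -1, so each complex ion is 1+.
Ligand charges: 1×ammine (neutral), 1×cyano (-1 each), 1×1,10-phenanthroline (neutral); total -1. So Ni + (-1) = 1+, giving Ni = +2.
Ligands are named alphabetically: ammine before cyano before phenanthroline.

amminecyano(1,10-phenanthroline)nickel(II) fluoride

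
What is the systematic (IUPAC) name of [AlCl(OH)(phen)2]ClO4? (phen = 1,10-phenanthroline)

chlorohydroxobis(1,10-phenanthroline)aluminium(III) perchlorate

The 1 perchlorate counter-ion carries a total charge of -1, so each complex ion is 1+.
Ligand charges: 2×1,10-phenanthroline (neutral), 1×chloro (-1 each), 1×hydroxo (-1 each); total -2. So Al + (-2) = 1+, giving Al = +3.
Ligands are named alphabetically: chloro before hydroxo before phenanthroline.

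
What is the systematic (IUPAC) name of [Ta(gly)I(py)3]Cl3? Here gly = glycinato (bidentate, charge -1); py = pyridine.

The 3 chloride counter-ions carry a total charge of -3, so each complex ion is 3+.
Ligand charges: 1×iodo (-1 each), 1×glycinato (-1 each), 3×pyridine (neutral); total -2. So Ta + (-2) = 3+, giving Ta = +5.
Ligands are named alphabetically: glycinato before iodo before pyridine.

(glycinato)iodotris(pyridine)tantalum(V) chloride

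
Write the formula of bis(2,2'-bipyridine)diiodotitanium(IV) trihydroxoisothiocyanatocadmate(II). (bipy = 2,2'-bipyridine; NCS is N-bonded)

[Ti(bipy)2I2][Cd(NCS)(OH)3]

Cation [Ti…]: ligand charges -2, Ti(IV) ⇒ ion charge 2+.
Anion [Cd…]: ligand charges -4, Cd(II) ⇒ ion charge 2−.
One 2+ cation balances one 2− anion.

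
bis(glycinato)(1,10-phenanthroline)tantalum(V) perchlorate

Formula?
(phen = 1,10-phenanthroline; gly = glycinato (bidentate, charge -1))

Ligands: 1 1,10-phenanthroline (phen, neutral), 2 glycinato (gly, -1). Ligand charge sum = -2.
With Ta in oxidation state +5, the complex ion is [Ta...]^3+.
Charge balance with perchlorate (-1) requires 1 complex ion per 3 perchlorate.

[Ta(gly)2(phen)](ClO4)3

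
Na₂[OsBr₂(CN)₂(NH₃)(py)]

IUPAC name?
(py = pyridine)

The 2 sodium counter-ions carry a total charge of +2, so each complex ion is 2−.
Ligand charges: 2×bromo (-1 each), 2×cyano (-1 each), 1×ammine (neutral), 1×pyridine (neutral); total -4. So Os + (-4) = 2−, giving Os = +2.
The complex ion is anionic, so osmium takes the -ate form osmate(II).

sodium amminedibromodicyano(pyridine)osmate(II)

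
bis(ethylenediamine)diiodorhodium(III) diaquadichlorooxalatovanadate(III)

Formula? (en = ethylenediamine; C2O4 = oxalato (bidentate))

[Rh(en)2I2][V(C2O4)Cl2(H2O)2]

Cation [Rh…]: ligand charges -2, Rh(III) ⇒ ion charge 1+.
Anion [V…]: ligand charges -4, V(III) ⇒ ion charge 1−.
One 1+ cation balances one 1− anion.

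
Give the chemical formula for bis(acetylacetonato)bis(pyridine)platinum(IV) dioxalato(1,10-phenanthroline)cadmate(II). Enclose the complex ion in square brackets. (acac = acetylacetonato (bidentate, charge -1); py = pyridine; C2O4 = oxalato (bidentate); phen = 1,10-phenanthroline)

[Pt(acac)2(py)2][Cd(C2O4)2(phen)]

Cation [Pt…]: ligand charges -2, Pt(IV) ⇒ ion charge 2+.
Anion [Cd…]: ligand charges -4, Cd(II) ⇒ ion charge 2−.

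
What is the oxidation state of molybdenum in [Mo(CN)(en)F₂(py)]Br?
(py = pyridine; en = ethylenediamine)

1 bromide outside the brackets (-1 each) → the complex ion is 1+.
Ligand charges: 1×py neutral; 1×en neutral; 2×F = -2; 1×CN = -1; sum -3.
Mo + (-3) = 1+ ⇒ Mo is +4.

+4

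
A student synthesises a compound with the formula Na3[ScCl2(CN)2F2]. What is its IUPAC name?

The 3 sodium counter-ions carry a total charge of +3, so each complex ion is 3−.
Ligand charges: 2×chloro (-1 each), 2×fluoro (-1 each), 2×cyano (-1 each); total -6. So Sc + (-6) = 3−, giving Sc = +3.
Ligands are named alphabetically: chloro before cyano before fluoro.
The complex ion is anionic, so scandium takes the -ate form scandate(III).

sodium dichlorodicyanodifluoroscandate(III)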